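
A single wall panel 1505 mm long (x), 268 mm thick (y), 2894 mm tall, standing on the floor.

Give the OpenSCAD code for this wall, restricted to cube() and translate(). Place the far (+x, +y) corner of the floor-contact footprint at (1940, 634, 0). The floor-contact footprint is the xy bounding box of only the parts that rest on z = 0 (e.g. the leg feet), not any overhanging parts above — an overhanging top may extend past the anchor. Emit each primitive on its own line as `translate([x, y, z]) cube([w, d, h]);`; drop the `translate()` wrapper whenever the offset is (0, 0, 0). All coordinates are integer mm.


translate([435, 366, 0]) cube([1505, 268, 2894]);


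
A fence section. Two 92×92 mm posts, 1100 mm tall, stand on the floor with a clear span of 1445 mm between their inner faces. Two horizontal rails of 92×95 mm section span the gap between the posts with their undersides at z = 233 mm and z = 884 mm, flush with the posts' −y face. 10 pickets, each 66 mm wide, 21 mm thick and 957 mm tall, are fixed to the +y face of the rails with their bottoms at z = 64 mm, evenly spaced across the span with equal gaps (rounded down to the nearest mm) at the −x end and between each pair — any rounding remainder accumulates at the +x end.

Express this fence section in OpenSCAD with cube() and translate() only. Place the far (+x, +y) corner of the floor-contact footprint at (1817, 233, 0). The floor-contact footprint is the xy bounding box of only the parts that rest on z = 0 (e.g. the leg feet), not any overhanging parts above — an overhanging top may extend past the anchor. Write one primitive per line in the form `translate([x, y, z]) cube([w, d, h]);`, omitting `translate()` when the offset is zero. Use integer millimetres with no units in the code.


translate([188, 141, 0]) cube([92, 92, 1100]);
translate([1725, 141, 0]) cube([92, 92, 1100]);
translate([280, 141, 233]) cube([1445, 92, 95]);
translate([280, 141, 884]) cube([1445, 92, 95]);
translate([351, 233, 64]) cube([66, 21, 957]);
translate([488, 233, 64]) cube([66, 21, 957]);
translate([625, 233, 64]) cube([66, 21, 957]);
translate([762, 233, 64]) cube([66, 21, 957]);
translate([899, 233, 64]) cube([66, 21, 957]);
translate([1036, 233, 64]) cube([66, 21, 957]);
translate([1173, 233, 64]) cube([66, 21, 957]);
translate([1310, 233, 64]) cube([66, 21, 957]);
translate([1447, 233, 64]) cube([66, 21, 957]);
translate([1584, 233, 64]) cube([66, 21, 957]);


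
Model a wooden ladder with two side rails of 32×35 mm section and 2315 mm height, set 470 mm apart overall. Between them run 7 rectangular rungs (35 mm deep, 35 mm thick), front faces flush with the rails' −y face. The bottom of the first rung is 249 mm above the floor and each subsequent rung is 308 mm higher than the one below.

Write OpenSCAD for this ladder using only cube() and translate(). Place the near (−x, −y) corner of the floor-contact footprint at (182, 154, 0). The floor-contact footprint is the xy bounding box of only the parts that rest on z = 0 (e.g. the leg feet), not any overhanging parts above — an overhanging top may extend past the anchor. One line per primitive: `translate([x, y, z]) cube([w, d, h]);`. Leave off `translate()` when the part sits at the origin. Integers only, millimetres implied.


// rung span = 470 - 2*32 = 406
// rung[k] z = 249 + k*308
translate([182, 154, 0]) cube([32, 35, 2315]);
translate([620, 154, 0]) cube([32, 35, 2315]);
translate([214, 154, 249]) cube([406, 35, 35]);
translate([214, 154, 557]) cube([406, 35, 35]);
translate([214, 154, 865]) cube([406, 35, 35]);
translate([214, 154, 1173]) cube([406, 35, 35]);
translate([214, 154, 1481]) cube([406, 35, 35]);
translate([214, 154, 1789]) cube([406, 35, 35]);
translate([214, 154, 2097]) cube([406, 35, 35]);


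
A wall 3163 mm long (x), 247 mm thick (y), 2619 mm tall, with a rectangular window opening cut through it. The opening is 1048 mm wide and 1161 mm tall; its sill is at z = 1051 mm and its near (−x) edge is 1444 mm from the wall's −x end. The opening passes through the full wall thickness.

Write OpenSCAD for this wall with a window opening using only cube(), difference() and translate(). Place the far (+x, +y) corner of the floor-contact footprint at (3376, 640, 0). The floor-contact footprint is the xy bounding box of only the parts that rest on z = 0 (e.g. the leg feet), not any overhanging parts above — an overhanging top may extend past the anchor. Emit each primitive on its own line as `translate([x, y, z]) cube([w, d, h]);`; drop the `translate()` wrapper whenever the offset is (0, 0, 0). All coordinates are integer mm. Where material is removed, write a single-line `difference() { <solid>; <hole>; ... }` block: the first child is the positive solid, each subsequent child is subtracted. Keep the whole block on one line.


difference() { translate([213, 393, 0]) cube([3163, 247, 2619]); translate([1657, 393, 1051]) cube([1048, 247, 1161]); }


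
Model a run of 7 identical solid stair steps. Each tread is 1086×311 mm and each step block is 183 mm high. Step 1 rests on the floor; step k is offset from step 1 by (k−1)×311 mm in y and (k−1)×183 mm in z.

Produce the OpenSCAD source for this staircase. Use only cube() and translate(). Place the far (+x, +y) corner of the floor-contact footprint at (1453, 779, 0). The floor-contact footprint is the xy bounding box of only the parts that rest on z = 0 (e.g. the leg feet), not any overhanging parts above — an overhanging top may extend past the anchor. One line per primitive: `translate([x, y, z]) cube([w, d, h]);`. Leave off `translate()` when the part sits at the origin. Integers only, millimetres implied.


translate([367, 468, 0]) cube([1086, 311, 183]);
translate([367, 779, 183]) cube([1086, 311, 183]);
translate([367, 1090, 366]) cube([1086, 311, 183]);
translate([367, 1401, 549]) cube([1086, 311, 183]);
translate([367, 1712, 732]) cube([1086, 311, 183]);
translate([367, 2023, 915]) cube([1086, 311, 183]);
translate([367, 2334, 1098]) cube([1086, 311, 183]);


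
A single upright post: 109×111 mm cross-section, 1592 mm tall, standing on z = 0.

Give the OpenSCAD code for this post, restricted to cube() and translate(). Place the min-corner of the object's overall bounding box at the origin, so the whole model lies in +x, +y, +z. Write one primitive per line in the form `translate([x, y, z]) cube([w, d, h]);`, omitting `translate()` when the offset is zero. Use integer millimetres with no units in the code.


cube([109, 111, 1592]);


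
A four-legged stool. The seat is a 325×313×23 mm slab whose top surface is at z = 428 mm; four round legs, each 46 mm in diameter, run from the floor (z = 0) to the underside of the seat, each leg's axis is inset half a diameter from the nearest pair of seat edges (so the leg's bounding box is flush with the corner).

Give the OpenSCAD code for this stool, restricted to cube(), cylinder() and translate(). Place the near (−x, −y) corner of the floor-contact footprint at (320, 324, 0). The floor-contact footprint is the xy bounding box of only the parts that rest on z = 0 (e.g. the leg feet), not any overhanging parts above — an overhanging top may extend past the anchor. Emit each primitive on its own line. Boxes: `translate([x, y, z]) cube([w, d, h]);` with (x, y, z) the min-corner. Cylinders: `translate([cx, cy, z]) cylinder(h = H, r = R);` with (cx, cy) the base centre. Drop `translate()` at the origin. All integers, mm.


// leg_h = 428 - 23 = 405
translate([320, 324, 405]) cube([325, 313, 23]);
translate([343, 347, 0]) cylinder(h = 405, r = 23);
translate([622, 347, 0]) cylinder(h = 405, r = 23);
translate([343, 614, 0]) cylinder(h = 405, r = 23);
translate([622, 614, 0]) cylinder(h = 405, r = 23);


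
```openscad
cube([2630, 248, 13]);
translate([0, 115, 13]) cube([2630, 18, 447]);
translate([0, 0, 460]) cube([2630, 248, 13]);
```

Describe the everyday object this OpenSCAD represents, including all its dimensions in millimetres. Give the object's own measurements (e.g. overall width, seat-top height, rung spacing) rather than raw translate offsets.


An I-beam lying along x, 2630 mm long. Overall section height 473 mm. Two flanges 248 mm wide (y) and 13 mm thick, one on the floor and one at the top; a web 18 mm thick runs between them, centred on the flange width.


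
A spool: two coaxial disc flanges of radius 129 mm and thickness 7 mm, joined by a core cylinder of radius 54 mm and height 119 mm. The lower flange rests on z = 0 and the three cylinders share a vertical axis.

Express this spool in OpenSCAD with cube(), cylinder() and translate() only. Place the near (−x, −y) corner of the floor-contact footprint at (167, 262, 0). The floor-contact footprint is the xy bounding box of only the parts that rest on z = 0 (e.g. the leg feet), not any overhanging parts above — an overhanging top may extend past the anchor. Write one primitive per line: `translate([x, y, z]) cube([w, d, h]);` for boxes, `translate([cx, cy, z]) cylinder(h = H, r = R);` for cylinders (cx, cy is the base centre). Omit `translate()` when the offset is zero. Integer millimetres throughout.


translate([296, 391, 0]) cylinder(h = 7, r = 129);
translate([296, 391, 7]) cylinder(h = 119, r = 54);
translate([296, 391, 126]) cylinder(h = 7, r = 129);


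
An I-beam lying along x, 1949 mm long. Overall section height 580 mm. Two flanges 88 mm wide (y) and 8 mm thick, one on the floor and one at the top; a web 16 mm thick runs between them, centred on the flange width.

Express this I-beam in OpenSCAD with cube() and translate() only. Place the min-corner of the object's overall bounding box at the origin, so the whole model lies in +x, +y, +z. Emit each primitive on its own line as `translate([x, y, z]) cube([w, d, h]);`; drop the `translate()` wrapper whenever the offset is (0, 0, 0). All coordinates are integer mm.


cube([1949, 88, 8]);
translate([0, 36, 8]) cube([1949, 16, 564]);
translate([0, 0, 572]) cube([1949, 88, 8]);


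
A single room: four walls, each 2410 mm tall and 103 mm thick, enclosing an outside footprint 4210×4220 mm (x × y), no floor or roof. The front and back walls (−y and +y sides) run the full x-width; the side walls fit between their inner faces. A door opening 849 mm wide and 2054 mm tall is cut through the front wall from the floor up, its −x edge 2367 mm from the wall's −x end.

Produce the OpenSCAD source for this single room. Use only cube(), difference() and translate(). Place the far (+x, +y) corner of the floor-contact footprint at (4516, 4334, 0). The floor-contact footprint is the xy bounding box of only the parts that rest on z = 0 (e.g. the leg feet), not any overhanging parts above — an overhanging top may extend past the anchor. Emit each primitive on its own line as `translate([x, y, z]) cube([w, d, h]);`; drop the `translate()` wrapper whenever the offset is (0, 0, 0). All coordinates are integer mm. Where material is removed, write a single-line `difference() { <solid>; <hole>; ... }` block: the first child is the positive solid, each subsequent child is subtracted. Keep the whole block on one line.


difference() { translate([306, 114, 0]) cube([4210, 103, 2410]); translate([2673, 114, 0]) cube([849, 103, 2054]); }
translate([306, 4231, 0]) cube([4210, 103, 2410]);
translate([306, 217, 0]) cube([103, 4014, 2410]);
translate([4413, 217, 0]) cube([103, 4014, 2410]);


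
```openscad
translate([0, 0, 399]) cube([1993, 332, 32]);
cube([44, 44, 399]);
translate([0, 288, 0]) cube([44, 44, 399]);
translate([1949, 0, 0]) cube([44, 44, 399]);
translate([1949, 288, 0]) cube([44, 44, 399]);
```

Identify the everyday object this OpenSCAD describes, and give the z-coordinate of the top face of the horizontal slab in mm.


A bench. The seat-top height is 431 mm.

A long slab on four corner posts — a bench. The slab sits at z = 399 with thickness 32, so the top is 399 + 32 = 431 mm.


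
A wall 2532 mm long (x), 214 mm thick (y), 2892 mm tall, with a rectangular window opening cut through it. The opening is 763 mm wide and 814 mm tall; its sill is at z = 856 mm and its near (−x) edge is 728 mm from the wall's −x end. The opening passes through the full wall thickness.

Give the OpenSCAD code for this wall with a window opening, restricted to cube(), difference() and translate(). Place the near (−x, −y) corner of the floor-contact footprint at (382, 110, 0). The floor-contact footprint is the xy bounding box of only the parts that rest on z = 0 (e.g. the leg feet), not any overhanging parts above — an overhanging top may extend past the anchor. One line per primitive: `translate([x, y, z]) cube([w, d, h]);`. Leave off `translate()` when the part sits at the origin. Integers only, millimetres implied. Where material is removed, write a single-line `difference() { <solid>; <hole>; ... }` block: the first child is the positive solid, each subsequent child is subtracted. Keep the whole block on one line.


difference() { translate([382, 110, 0]) cube([2532, 214, 2892]); translate([1110, 110, 856]) cube([763, 214, 814]); }


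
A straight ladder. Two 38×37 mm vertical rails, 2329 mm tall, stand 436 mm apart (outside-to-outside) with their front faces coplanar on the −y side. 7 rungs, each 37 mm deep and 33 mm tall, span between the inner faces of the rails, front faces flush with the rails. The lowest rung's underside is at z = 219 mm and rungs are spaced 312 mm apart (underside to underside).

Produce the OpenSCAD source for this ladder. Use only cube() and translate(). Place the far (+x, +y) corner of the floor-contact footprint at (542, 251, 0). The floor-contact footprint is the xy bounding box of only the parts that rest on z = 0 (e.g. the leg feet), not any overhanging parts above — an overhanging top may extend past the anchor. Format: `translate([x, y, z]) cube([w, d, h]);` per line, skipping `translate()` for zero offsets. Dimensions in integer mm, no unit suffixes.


// rung span = 436 - 2*38 = 360
// rung[k] z = 219 + k*312
translate([106, 214, 0]) cube([38, 37, 2329]);
translate([504, 214, 0]) cube([38, 37, 2329]);
translate([144, 214, 219]) cube([360, 37, 33]);
translate([144, 214, 531]) cube([360, 37, 33]);
translate([144, 214, 843]) cube([360, 37, 33]);
translate([144, 214, 1155]) cube([360, 37, 33]);
translate([144, 214, 1467]) cube([360, 37, 33]);
translate([144, 214, 1779]) cube([360, 37, 33]);
translate([144, 214, 2091]) cube([360, 37, 33]);


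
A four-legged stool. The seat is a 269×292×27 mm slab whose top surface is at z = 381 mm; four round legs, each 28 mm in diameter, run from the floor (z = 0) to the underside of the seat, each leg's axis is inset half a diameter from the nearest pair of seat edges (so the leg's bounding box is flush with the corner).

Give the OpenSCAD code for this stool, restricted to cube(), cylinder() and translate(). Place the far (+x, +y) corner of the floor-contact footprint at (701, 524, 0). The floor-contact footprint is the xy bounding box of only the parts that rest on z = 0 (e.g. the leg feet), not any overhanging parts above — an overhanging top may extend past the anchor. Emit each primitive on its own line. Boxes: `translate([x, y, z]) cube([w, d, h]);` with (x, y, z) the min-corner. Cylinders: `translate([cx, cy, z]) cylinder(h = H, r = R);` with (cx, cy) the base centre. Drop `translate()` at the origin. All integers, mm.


// leg_h = 381 - 27 = 354
translate([432, 232, 354]) cube([269, 292, 27]);
translate([446, 246, 0]) cylinder(h = 354, r = 14);
translate([687, 246, 0]) cylinder(h = 354, r = 14);
translate([446, 510, 0]) cylinder(h = 354, r = 14);
translate([687, 510, 0]) cylinder(h = 354, r = 14);


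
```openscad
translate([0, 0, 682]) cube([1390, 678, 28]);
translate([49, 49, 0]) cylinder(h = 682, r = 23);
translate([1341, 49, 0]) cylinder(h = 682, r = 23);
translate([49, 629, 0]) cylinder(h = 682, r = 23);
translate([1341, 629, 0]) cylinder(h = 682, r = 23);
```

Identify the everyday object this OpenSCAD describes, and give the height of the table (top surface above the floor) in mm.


A table. The table height is 710 mm.

A 1390×678×28 slab sits at z = 682 on four Ø46 mm round legs — a table. The top surface is at 682 + 28 = 710 mm.


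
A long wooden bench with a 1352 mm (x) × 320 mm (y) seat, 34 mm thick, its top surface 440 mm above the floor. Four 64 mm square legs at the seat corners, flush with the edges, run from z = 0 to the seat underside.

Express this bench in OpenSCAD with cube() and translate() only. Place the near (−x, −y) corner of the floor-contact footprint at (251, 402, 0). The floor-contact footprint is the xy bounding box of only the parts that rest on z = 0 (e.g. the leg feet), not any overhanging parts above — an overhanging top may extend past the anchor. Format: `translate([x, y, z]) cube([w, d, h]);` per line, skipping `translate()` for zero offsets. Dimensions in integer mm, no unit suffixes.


translate([251, 402, 406]) cube([1352, 320, 34]);
translate([251, 402, 0]) cube([64, 64, 406]);
translate([251, 658, 0]) cube([64, 64, 406]);
translate([1539, 402, 0]) cube([64, 64, 406]);
translate([1539, 658, 0]) cube([64, 64, 406]);


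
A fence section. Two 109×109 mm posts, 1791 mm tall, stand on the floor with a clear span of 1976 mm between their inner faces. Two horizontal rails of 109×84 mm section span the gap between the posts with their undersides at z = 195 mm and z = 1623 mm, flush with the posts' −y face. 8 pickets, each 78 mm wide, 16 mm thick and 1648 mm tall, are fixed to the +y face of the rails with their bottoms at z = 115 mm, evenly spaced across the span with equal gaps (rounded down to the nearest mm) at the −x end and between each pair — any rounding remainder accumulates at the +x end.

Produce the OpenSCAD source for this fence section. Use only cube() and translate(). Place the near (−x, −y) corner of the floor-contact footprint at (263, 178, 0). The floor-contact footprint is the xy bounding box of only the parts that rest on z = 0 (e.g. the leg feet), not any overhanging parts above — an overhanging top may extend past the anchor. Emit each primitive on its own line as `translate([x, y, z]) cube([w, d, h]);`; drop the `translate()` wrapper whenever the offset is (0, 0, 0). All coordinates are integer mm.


translate([263, 178, 0]) cube([109, 109, 1791]);
translate([2348, 178, 0]) cube([109, 109, 1791]);
translate([372, 178, 195]) cube([1976, 109, 84]);
translate([372, 178, 1623]) cube([1976, 109, 84]);
translate([522, 287, 115]) cube([78, 16, 1648]);
translate([750, 287, 115]) cube([78, 16, 1648]);
translate([978, 287, 115]) cube([78, 16, 1648]);
translate([1206, 287, 115]) cube([78, 16, 1648]);
translate([1434, 287, 115]) cube([78, 16, 1648]);
translate([1662, 287, 115]) cube([78, 16, 1648]);
translate([1890, 287, 115]) cube([78, 16, 1648]);
translate([2118, 287, 115]) cube([78, 16, 1648]);


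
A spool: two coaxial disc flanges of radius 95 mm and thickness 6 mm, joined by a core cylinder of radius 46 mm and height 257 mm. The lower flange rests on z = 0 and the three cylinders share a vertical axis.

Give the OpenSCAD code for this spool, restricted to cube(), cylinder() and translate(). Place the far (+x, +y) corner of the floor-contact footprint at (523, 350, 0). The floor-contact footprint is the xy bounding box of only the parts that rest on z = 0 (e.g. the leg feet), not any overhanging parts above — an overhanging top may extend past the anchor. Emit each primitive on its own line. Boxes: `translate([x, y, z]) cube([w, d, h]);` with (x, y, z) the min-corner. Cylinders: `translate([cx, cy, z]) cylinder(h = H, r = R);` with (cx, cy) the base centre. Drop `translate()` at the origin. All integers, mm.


translate([428, 255, 0]) cylinder(h = 6, r = 95);
translate([428, 255, 6]) cylinder(h = 257, r = 46);
translate([428, 255, 263]) cylinder(h = 6, r = 95);


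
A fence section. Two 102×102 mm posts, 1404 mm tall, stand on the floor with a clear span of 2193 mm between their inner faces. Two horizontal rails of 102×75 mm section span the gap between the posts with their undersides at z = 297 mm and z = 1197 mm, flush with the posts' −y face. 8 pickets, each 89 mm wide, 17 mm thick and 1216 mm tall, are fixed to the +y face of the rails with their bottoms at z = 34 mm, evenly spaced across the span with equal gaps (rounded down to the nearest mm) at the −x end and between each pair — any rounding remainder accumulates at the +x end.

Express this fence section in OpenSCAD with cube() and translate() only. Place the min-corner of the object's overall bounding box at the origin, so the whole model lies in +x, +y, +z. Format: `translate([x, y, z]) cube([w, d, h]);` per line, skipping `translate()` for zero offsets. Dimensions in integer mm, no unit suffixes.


cube([102, 102, 1404]);
translate([2295, 0, 0]) cube([102, 102, 1404]);
translate([102, 0, 297]) cube([2193, 102, 75]);
translate([102, 0, 1197]) cube([2193, 102, 75]);
translate([266, 102, 34]) cube([89, 17, 1216]);
translate([519, 102, 34]) cube([89, 17, 1216]);
translate([772, 102, 34]) cube([89, 17, 1216]);
translate([1025, 102, 34]) cube([89, 17, 1216]);
translate([1278, 102, 34]) cube([89, 17, 1216]);
translate([1531, 102, 34]) cube([89, 17, 1216]);
translate([1784, 102, 34]) cube([89, 17, 1216]);
translate([2037, 102, 34]) cube([89, 17, 1216]);


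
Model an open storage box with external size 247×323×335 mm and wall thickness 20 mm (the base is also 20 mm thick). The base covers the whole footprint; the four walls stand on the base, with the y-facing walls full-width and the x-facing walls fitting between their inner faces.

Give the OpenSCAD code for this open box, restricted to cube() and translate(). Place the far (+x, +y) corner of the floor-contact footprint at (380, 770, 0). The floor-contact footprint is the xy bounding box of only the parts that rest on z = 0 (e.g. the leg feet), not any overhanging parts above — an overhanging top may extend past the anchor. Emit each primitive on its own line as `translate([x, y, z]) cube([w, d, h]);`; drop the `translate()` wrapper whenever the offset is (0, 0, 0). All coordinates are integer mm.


translate([133, 447, 0]) cube([247, 323, 20]);
translate([133, 447, 20]) cube([247, 20, 315]);
translate([133, 750, 20]) cube([247, 20, 315]);
translate([133, 467, 20]) cube([20, 283, 315]);
translate([360, 467, 20]) cube([20, 283, 315]);


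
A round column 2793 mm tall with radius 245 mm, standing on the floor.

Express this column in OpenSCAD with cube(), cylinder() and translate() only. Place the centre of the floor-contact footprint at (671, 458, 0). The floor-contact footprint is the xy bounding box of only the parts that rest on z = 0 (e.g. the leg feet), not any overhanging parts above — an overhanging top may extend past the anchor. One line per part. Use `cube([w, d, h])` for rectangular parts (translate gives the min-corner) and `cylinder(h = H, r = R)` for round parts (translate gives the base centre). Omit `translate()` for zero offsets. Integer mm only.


translate([671, 458, 0]) cylinder(h = 2793, r = 245);


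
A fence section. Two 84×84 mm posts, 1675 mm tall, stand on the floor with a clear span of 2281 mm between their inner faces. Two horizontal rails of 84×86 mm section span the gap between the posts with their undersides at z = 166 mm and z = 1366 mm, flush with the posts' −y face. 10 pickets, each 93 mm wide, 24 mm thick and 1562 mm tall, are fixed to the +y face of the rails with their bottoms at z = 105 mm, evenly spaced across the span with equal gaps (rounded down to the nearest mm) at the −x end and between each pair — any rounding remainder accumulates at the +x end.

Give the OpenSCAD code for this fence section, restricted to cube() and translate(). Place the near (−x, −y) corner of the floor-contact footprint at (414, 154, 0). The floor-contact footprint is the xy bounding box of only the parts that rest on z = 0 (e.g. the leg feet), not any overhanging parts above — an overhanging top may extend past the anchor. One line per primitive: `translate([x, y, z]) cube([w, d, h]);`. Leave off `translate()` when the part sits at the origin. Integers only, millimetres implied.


translate([414, 154, 0]) cube([84, 84, 1675]);
translate([2779, 154, 0]) cube([84, 84, 1675]);
translate([498, 154, 166]) cube([2281, 84, 86]);
translate([498, 154, 1366]) cube([2281, 84, 86]);
translate([620, 238, 105]) cube([93, 24, 1562]);
translate([835, 238, 105]) cube([93, 24, 1562]);
translate([1050, 238, 105]) cube([93, 24, 1562]);
translate([1265, 238, 105]) cube([93, 24, 1562]);
translate([1480, 238, 105]) cube([93, 24, 1562]);
translate([1695, 238, 105]) cube([93, 24, 1562]);
translate([1910, 238, 105]) cube([93, 24, 1562]);
translate([2125, 238, 105]) cube([93, 24, 1562]);
translate([2340, 238, 105]) cube([93, 24, 1562]);
translate([2555, 238, 105]) cube([93, 24, 1562]);


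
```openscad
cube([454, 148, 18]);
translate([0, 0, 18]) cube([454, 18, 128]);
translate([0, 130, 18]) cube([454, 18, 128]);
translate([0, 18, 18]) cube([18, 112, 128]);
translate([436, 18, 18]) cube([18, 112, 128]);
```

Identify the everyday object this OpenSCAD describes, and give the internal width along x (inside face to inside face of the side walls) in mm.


An open box. The internal width is 418 mm.

A 454×148 base slab with four walls standing on it — an open box. The base is 454 mm wide and the walls are 18 mm thick, so the internal width is 454 − 2 × 18 = 418 mm.


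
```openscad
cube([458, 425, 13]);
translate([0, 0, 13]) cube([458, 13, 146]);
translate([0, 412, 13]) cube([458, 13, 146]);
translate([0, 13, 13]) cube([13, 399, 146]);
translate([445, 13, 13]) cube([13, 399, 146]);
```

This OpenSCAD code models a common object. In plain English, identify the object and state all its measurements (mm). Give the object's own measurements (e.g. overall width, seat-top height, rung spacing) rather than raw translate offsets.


An open-topped rectangular box: outside dimensions 458×425×159 mm, with a uniform wall and base thickness of 13 mm. The base is a full 458×425 slab on the floor; four walls sit on top of the base. The front and back walls (the −y and +y sides) span the full width; the two side walls fit between them.


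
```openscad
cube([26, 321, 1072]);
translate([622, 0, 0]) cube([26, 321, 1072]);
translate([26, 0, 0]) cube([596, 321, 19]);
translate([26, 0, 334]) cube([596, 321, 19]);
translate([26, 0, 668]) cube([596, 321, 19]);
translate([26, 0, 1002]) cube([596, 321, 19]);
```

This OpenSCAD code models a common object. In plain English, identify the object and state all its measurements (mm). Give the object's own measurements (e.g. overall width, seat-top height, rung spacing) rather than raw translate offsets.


An open bookshelf. Two side panels, each 26 mm thick, 321 mm deep and 1072 mm tall, stand 648 mm apart (outside-to-outside). Between them sit 4 shelves, each 19 mm thick and 321 mm deep, spanning the full gap between the sides. The bottom shelf rests on the floor (its underside at z = 0) and the clear gap between one shelf's top and the next shelf's underside is 315 mm.


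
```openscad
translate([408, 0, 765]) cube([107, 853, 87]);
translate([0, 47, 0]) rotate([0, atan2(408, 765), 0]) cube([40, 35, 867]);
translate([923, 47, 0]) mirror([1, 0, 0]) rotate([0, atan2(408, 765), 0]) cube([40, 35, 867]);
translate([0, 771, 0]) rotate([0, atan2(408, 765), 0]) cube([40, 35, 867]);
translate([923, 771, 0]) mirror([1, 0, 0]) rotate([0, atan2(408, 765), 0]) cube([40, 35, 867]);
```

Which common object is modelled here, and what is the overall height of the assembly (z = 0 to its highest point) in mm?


A sawhorse. The overall height is 852 mm.

A beam across two mirrored pairs of raked legs — a sawhorse. The beam's underside is at z = 765 (matching the legs' vertical rise in atan2(408, 765)) and the beam is 87 mm tall, so its top is at 765 + 87 = 852 mm. The raked legs top out at the beam's underside, so that is the highest point.


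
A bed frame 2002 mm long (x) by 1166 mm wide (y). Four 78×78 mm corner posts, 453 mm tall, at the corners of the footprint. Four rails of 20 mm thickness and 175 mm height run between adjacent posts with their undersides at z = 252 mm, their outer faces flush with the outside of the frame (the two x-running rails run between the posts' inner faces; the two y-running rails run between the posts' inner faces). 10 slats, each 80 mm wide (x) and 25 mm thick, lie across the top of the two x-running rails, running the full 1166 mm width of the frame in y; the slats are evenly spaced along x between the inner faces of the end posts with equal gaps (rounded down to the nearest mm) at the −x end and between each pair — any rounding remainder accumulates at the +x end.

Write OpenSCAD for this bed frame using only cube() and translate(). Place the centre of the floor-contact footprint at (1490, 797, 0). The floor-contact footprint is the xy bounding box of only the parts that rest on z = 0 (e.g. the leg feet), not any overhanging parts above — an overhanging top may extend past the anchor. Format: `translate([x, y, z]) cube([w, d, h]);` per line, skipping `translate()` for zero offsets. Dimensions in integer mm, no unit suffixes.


translate([489, 214, 0]) cube([78, 78, 453]);
translate([489, 1302, 0]) cube([78, 78, 453]);
translate([2413, 214, 0]) cube([78, 78, 453]);
translate([2413, 1302, 0]) cube([78, 78, 453]);
translate([567, 214, 252]) cube([1846, 20, 175]);
translate([567, 1360, 252]) cube([1846, 20, 175]);
translate([489, 292, 252]) cube([20, 1010, 175]);
translate([2471, 292, 252]) cube([20, 1010, 175]);
translate([662, 214, 427]) cube([80, 1166, 25]);
translate([837, 214, 427]) cube([80, 1166, 25]);
translate([1012, 214, 427]) cube([80, 1166, 25]);
translate([1187, 214, 427]) cube([80, 1166, 25]);
translate([1362, 214, 427]) cube([80, 1166, 25]);
translate([1537, 214, 427]) cube([80, 1166, 25]);
translate([1712, 214, 427]) cube([80, 1166, 25]);
translate([1887, 214, 427]) cube([80, 1166, 25]);
translate([2062, 214, 427]) cube([80, 1166, 25]);
translate([2237, 214, 427]) cube([80, 1166, 25]);


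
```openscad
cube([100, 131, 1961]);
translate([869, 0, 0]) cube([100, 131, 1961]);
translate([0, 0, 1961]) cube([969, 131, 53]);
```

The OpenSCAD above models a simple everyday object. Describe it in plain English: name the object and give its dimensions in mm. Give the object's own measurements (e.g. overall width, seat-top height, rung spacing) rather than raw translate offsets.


A door frame. The clear opening is 769 mm wide and 1961 mm high. Two 100 mm wide jambs, 131 mm deep, stand either side of the opening from the floor to the top of the opening. A 53 mm thick head sits across the top of both jambs, spanning the full outside width of the frame.


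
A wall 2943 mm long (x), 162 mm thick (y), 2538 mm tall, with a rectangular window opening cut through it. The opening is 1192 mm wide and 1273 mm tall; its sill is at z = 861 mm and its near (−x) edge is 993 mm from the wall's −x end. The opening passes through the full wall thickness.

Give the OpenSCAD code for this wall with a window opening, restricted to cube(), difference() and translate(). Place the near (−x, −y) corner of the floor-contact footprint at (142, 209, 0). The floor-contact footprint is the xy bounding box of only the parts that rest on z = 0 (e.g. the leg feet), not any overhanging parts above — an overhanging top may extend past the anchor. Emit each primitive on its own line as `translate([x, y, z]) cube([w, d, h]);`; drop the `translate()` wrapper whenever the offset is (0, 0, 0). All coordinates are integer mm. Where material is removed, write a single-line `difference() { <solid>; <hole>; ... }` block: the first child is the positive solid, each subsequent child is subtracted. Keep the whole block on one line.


difference() { translate([142, 209, 0]) cube([2943, 162, 2538]); translate([1135, 209, 861]) cube([1192, 162, 1273]); }


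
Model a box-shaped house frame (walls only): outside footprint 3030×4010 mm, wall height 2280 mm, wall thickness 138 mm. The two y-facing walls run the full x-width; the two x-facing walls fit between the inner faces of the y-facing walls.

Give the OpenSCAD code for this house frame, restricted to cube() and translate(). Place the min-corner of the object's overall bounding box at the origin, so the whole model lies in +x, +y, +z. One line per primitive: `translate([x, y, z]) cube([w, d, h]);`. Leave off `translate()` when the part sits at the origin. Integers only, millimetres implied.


cube([3030, 138, 2280]);
translate([0, 3872, 0]) cube([3030, 138, 2280]);
translate([0, 138, 0]) cube([138, 3734, 2280]);
translate([2892, 138, 0]) cube([138, 3734, 2280]);


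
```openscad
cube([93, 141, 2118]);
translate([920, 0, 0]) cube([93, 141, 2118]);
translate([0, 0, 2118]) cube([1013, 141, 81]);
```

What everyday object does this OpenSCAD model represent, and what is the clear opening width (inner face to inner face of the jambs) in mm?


A door frame. The clear opening width is 827 mm.

Two 2118 mm tall posts with a header on top — a door frame. The left jamb is 93 mm wide at x = 0; the right jamb starts at x = 920. The clear opening is 920 − 93 = 827 mm.


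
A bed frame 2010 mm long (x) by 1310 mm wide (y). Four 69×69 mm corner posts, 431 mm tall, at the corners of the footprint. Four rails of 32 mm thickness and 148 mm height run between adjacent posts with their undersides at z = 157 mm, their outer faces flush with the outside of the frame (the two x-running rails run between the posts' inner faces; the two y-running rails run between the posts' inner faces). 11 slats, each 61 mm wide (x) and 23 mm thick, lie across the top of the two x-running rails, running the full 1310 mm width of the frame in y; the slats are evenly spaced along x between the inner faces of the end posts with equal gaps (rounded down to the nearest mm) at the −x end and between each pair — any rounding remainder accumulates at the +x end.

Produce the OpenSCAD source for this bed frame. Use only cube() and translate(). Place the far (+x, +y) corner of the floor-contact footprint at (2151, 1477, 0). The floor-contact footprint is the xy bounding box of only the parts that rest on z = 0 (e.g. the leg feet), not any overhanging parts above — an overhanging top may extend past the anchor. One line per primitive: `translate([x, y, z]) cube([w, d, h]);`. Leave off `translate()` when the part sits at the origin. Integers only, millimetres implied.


translate([141, 167, 0]) cube([69, 69, 431]);
translate([141, 1408, 0]) cube([69, 69, 431]);
translate([2082, 167, 0]) cube([69, 69, 431]);
translate([2082, 1408, 0]) cube([69, 69, 431]);
translate([210, 167, 157]) cube([1872, 32, 148]);
translate([210, 1445, 157]) cube([1872, 32, 148]);
translate([141, 236, 157]) cube([32, 1172, 148]);
translate([2119, 236, 157]) cube([32, 1172, 148]);
translate([310, 167, 305]) cube([61, 1310, 23]);
translate([471, 167, 305]) cube([61, 1310, 23]);
translate([632, 167, 305]) cube([61, 1310, 23]);
translate([793, 167, 305]) cube([61, 1310, 23]);
translate([954, 167, 305]) cube([61, 1310, 23]);
translate([1115, 167, 305]) cube([61, 1310, 23]);
translate([1276, 167, 305]) cube([61, 1310, 23]);
translate([1437, 167, 305]) cube([61, 1310, 23]);
translate([1598, 167, 305]) cube([61, 1310, 23]);
translate([1759, 167, 305]) cube([61, 1310, 23]);
translate([1920, 167, 305]) cube([61, 1310, 23]);


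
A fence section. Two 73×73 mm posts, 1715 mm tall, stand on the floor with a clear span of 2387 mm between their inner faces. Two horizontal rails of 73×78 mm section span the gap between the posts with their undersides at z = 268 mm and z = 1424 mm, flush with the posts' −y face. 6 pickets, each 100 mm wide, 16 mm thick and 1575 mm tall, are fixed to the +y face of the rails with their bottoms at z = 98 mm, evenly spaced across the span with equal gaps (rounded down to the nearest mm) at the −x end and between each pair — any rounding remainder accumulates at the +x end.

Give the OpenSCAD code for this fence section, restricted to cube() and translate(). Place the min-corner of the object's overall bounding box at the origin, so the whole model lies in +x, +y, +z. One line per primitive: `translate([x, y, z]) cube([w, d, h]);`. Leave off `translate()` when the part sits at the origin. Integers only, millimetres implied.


cube([73, 73, 1715]);
translate([2460, 0, 0]) cube([73, 73, 1715]);
translate([73, 0, 268]) cube([2387, 73, 78]);
translate([73, 0, 1424]) cube([2387, 73, 78]);
translate([328, 73, 98]) cube([100, 16, 1575]);
translate([683, 73, 98]) cube([100, 16, 1575]);
translate([1038, 73, 98]) cube([100, 16, 1575]);
translate([1393, 73, 98]) cube([100, 16, 1575]);
translate([1748, 73, 98]) cube([100, 16, 1575]);
translate([2103, 73, 98]) cube([100, 16, 1575]);


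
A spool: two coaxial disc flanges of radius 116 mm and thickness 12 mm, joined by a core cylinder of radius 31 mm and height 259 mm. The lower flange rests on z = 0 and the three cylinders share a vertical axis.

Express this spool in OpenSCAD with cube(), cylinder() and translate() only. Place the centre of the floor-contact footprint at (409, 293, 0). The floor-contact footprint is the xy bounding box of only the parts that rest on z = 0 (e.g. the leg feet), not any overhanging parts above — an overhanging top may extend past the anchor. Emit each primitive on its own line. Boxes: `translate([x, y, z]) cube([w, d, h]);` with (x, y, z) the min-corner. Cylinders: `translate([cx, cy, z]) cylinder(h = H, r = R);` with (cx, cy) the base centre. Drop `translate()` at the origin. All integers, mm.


translate([409, 293, 0]) cylinder(h = 12, r = 116);
translate([409, 293, 12]) cylinder(h = 259, r = 31);
translate([409, 293, 271]) cylinder(h = 12, r = 116);


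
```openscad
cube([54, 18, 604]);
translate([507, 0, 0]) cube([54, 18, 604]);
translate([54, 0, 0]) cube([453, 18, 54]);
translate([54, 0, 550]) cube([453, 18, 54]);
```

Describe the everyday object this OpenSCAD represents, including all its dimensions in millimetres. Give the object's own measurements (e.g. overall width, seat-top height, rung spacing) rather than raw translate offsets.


A rectangular picture frame lying in the x–z plane (depth along y). The opening is 453 mm wide (x) by 496 mm tall (z), surrounded by a border 54 mm wide on all four sides. The frame is 18 mm deep and is made of two full-height vertical stiles with two horizontal rails fitted between them.


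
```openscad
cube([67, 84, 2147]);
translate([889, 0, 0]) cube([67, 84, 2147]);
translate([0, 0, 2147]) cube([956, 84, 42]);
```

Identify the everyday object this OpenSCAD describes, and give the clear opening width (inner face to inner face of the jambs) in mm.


A door frame. The clear opening width is 822 mm.

Two 2147 mm tall posts with a header on top — a door frame. The left jamb is 67 mm wide at x = 0; the right jamb starts at x = 889. The clear opening is 889 − 67 = 822 mm.


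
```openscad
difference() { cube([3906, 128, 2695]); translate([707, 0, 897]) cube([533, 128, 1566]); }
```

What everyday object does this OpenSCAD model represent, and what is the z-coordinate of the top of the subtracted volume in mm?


A wall with a window opening. The window head height is 2463 mm.

A wall with a rectangular opening subtracted — a window. Sill at z = 897, opening 1566 mm tall, so the head is at 897 + 1566 = 2463 mm.


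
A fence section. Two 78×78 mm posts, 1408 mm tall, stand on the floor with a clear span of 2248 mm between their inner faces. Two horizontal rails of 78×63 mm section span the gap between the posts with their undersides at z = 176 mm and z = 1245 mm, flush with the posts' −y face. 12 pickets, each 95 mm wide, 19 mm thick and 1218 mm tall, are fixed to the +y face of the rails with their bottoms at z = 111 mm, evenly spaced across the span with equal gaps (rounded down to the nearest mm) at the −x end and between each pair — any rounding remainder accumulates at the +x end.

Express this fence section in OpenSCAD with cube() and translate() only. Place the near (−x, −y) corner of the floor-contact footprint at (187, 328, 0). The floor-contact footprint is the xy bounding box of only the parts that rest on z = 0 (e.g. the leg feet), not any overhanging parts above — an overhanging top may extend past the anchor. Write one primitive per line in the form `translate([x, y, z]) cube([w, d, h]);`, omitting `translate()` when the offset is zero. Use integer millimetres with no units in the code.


translate([187, 328, 0]) cube([78, 78, 1408]);
translate([2513, 328, 0]) cube([78, 78, 1408]);
translate([265, 328, 176]) cube([2248, 78, 63]);
translate([265, 328, 1245]) cube([2248, 78, 63]);
translate([350, 406, 111]) cube([95, 19, 1218]);
translate([530, 406, 111]) cube([95, 19, 1218]);
translate([710, 406, 111]) cube([95, 19, 1218]);
translate([890, 406, 111]) cube([95, 19, 1218]);
translate([1070, 406, 111]) cube([95, 19, 1218]);
translate([1250, 406, 111]) cube([95, 19, 1218]);
translate([1430, 406, 111]) cube([95, 19, 1218]);
translate([1610, 406, 111]) cube([95, 19, 1218]);
translate([1790, 406, 111]) cube([95, 19, 1218]);
translate([1970, 406, 111]) cube([95, 19, 1218]);
translate([2150, 406, 111]) cube([95, 19, 1218]);
translate([2330, 406, 111]) cube([95, 19, 1218]);
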